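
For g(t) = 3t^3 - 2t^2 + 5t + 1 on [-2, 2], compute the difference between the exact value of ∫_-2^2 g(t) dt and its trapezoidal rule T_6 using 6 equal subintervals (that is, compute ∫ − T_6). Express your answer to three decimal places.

Exact integral: ∫_-2^2 g(t) dt ≈ -6.66667.
T_6 ≈ -7.25926.
Error ≈ -6.66667 − (-7.25926) ≈ 0.593.

0.593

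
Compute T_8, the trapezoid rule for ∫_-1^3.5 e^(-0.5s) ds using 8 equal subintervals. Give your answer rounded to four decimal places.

2.9693

Δs = (3.5 − (-1))/8 = 0.5625.
f(-1) ≈ 1.6487, f(-0.4375) ≈ 1.2445, f(0.125) ≈ 0.9394, f(0.6875) ≈ 0.7091, f(1.25) ≈ 0.5353, f(1.8125) ≈ 0.4040, f(2.375) ≈ 0.3050, f(2.9375) ≈ 0.2302, f(3.5) ≈ 0.1738.
T_8 = (Δs/2)·[f(s_0) + 2f(s_1) + ... + 2f(s_{7}) + f(s_8)].
Sum ≈ 2.9693.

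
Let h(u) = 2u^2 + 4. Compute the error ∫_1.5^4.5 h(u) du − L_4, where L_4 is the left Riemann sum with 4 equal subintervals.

Exact integral: ∫_1.5^4.5 h(u) du = 70.5.
L_4 = 57.5625.
Error = 70.5 − 57.5625 = 12.9375.

12.9375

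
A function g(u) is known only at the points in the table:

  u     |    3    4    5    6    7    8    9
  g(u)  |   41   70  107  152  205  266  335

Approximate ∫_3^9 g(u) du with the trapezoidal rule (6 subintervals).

Δu = 1.
T_6 = (1/2)·[41 + 2·70 + 2·107 + 2·152 + 2·205 + 2·266 + 335] = 988.

988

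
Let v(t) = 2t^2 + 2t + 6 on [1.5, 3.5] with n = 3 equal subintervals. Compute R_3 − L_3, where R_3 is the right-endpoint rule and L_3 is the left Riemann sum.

16

R_3 ≈ 56.629630.
L_3 ≈ 40.629630.
R_3 − L_3 = 16.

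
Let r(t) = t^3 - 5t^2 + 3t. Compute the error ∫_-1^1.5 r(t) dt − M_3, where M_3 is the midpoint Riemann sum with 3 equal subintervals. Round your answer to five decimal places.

-0.61487

Exact integral: ∫_-1^1.5 r(t) dt ≈ -4.4010417.
M_3 ≈ -3.7861690.
Error ≈ -4.4010417 − (-3.7861690) ≈ -0.61487.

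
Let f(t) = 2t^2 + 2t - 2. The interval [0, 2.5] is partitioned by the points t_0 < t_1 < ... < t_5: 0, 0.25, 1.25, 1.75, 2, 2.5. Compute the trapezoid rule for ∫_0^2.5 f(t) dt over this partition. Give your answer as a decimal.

Subinterval widths: 0.25, 1, 0.5, 0.25, 0.5.
f(0) = -2, f(0.25) = -1.375, f(1.25) = 3.625, f(1.75) = 7.625, f(2) = 10, f(2.5) = 15.5.
On each subinterval the trapezoid contributes (Δt_i/2)·[f(t_{i-1}) + f(t_i)].
Sum = 12.09375.

12.09375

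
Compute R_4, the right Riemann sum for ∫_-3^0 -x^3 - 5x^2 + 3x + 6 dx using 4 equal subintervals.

-10.265625

Δx = (0 − (-3))/4 = 0.75.
Right endpoints: -2.25, -1.5, -0.75, 0.
f(-2.25) = -14.671875, f(-1.5) = -6.375, f(-0.75) = 1.359375, f(0) = 6.
Sum = Δx · [f(-2.25) + f(-1.5) + f(-0.75) + f(0)].
Sum = -10.265625.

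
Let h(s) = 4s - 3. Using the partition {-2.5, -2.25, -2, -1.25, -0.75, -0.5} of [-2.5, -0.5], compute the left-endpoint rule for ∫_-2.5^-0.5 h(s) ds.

-20

Subinterval widths: 0.25, 0.25, 0.75, 0.5, 0.25.
Left endpoints: -2.5, -2.25, -2, -1.25, -0.75.
h(-2.5) = -13, h(-2.25) = -12, h(-2) = -11, h(-1.25) = -8, h(-0.75) = -6.
Sum = Σ Δs_i · h(s_i).
Sum = -20.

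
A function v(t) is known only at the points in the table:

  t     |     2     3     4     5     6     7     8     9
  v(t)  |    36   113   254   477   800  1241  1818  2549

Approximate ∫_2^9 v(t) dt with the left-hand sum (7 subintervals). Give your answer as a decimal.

4739

Δt = 1.
Sum = 1·[36 + 113 + 254 + 477 + 800 + 1241 + 1818] = 4739.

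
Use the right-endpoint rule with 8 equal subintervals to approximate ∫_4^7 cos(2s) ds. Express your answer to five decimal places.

0.05351

Δs = (7 − 4)/8 = 0.375.
Right endpoints: 4.375, 4.75, 5.125, 5.5, 5.875, 6.25, 6.625, 7.
f(4.375) ≈ -0.78085, f(4.75) ≈ -0.99717, f(5.125) ≈ -0.67839, f(5.5) ≈ 0.00443, f(5.875) ≈ 0.68487, f(6.25) ≈ 0.99780, f(6.625) ≈ 0.77529, f(7) ≈ 0.13674.
Sum = Δs · [f(4.375) + f(4.75) + f(5.125) + ...].
Sum ≈ 0.05351.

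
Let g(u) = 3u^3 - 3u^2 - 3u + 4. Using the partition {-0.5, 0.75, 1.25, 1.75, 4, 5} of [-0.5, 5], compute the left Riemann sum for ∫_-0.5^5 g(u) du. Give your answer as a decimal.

Subinterval widths: 1.25, 0.5, 0.5, 2.25, 1.
Left endpoints: -0.5, 0.75, 1.25, 1.75, 4.
g(-0.5) = 4.375, g(0.75) = 1.328125, g(1.25) = 1.421875, g(1.75) = 5.640625, g(4) = 136.
Sum = Σ Δu_i · g(u_i).
Sum = 155.53515625.

155.53515625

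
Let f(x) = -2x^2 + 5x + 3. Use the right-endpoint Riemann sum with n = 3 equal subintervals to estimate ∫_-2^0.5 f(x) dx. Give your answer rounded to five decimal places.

Δx = (0.5 − (-2))/3 = 5/6.
Right endpoints: -7/6, -1/3, 0.5.
f(-7/6) = -50/9, f(-1/3) = 10/9, f(0.5) = 5.
Sum = Δx · [f(-7/6) + f(-1/3) + f(0.5)].
Sum ≈ 0.46296.

0.46296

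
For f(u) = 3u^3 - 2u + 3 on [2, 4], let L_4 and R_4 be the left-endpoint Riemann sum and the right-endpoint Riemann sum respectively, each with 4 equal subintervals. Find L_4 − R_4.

-82

L_4 = 135.25.
R_4 = 217.25.
L_4 − R_4 = -82.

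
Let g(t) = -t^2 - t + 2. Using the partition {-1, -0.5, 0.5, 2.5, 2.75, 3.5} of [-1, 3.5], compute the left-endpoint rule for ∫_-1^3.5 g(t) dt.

-2.171875

Subinterval widths: 0.5, 1, 2, 0.25, 0.75.
Left endpoints: -1, -0.5, 0.5, 2.5, 2.75.
g(-1) = 2, g(-0.5) = 2.25, g(0.5) = 1.25, g(2.5) = -6.75, g(2.75) = -8.3125.
Sum = Σ Δt_i · g(t_i).
Sum = -2.171875.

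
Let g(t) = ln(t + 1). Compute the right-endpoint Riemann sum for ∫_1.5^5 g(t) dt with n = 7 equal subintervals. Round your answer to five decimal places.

Δt = (5 − 1.5)/7 = 0.5.
Right endpoints: 2, 2.5, 3, 3.5, 4, 4.5, 5.
g(2) ≈ 1.09861, g(2.5) ≈ 1.25276, g(3) ≈ 1.38629, g(3.5) ≈ 1.50408, g(4) ≈ 1.60944, g(4.5) ≈ 1.70475, g(5) ≈ 1.79176.
Sum = Δt · [g(2) + g(2.5) + g(3) + ...].
Sum ≈ 5.17385.

5.17385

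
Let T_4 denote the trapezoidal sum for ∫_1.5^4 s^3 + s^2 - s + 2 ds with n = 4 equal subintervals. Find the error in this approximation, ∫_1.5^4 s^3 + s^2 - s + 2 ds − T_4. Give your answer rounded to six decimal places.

-1.505534

Exact integral: ∫_1.5^4 f(s) ds ≈ 81.06770833.
T_4 ≈ 82.57324219.
Error ≈ 81.06770833 − 82.57324219 ≈ -1.505534.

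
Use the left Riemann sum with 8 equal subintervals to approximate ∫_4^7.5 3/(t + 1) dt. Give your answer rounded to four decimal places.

1.6472

Δt = (7.5 − 4)/8 = 0.4375.
Left endpoints: 4, 4.4375, 4.875, 5.3125, 5.75, 6.1875, 6.625, 7.0625.
f(4) = 0.6, f(4.4375) = 16/29, f(4.875) = 24/47, f(5.3125) = 48/101, f(5.75) = 4/9, f(6.1875) = 48/115, f(6.625) = 24/61, f(7.0625) = 16/43.
Sum = Δt · [f(4) + f(4.4375) + f(4.875) + ...].
Sum ≈ 1.6472.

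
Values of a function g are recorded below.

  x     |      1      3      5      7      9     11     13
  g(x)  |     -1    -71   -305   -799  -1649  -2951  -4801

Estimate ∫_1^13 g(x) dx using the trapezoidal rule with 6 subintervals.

-16352

Δx = 2.
T_6 = (2/2)·[(-1) + 2·(-71) + 2·(-305) + 2·(-799) + 2·(-1649) + 2·(-2951) + (-4801)] = -16352.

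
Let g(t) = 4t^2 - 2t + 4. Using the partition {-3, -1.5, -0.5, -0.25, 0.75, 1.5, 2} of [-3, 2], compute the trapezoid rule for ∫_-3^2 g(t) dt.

Subinterval widths: 1.5, 1, 0.25, 1, 0.75, 0.5.
g(-3) = 46, g(-1.5) = 16, g(-0.5) = 6, g(-0.25) = 4.75, g(0.75) = 4.75, g(1.5) = 10, g(2) = 16.
On each subinterval the trapezoid contributes (Δt_i/2)·[g(t_{i-1}) + g(t_i)].
Sum = 75.625.

75.625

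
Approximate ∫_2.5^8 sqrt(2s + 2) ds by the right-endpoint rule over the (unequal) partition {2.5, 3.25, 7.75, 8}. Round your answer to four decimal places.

Subinterval widths: 0.75, 4.5, 0.25.
Right endpoints: 3.25, 7.75, 8.
f(3.25) ≈ 2.9155, f(7.75) ≈ 4.1833, f(8) ≈ 4.2426.
Sum = Σ Δs_i · f(s_i).
Sum ≈ 22.0721.

22.0721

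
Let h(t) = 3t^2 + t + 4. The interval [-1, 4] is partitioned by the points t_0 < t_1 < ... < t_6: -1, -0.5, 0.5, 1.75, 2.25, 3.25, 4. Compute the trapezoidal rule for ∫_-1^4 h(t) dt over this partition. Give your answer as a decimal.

Subinterval widths: 0.5, 1, 1.25, 0.5, 1, 0.75.
h(-1) = 6, h(-0.5) = 4.25, h(0.5) = 5.25, h(1.75) = 14.9375, h(2.25) = 21.4375, h(3.25) = 38.9375, h(4) = 56.
On each subinterval the trapezoid contributes (Δt_i/2)·[h(t_{i-1}) + h(t_i)].
Sum = 94.8125.

94.8125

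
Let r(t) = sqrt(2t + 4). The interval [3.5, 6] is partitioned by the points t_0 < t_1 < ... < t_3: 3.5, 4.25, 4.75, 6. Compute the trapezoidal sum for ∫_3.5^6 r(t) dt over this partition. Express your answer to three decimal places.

Subinterval widths: 0.75, 0.5, 1.25.
r(3.5) ≈ 3.317, r(4.25) ≈ 3.536, r(4.75) ≈ 3.674, r(6) ≈ 4.000.
On each subinterval the trapezoid contributes (Δt_i/2)·[r(t_{i-1}) + r(t_i)].
Sum ≈ 9.168.

9.168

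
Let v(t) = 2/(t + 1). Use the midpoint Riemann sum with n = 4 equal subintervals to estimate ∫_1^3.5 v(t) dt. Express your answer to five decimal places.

Δt = (3.5 − 1)/4 = 0.625.
Midpoints: 1.3125, 1.9375, 2.5625, 3.1875.
v(1.3125) = 32/37, v(1.9375) = 32/47, v(2.5625) = 32/57, v(3.1875) = 32/67.
Sum = Δt · [v(1.3125) + v(1.9375) + v(2.5625) + v(3.1875)].
Sum ≈ 1.61546.

1.61546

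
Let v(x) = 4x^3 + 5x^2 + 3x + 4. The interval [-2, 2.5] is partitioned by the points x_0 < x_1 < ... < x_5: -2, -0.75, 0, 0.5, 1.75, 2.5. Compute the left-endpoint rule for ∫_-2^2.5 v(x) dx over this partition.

Subinterval widths: 1.25, 0.75, 0.5, 1.25, 0.75.
Left endpoints: -2, -0.75, 0, 0.5, 1.75.
v(-2) = -14, v(-0.75) = 2.875, v(0) = 4, v(0.5) = 7.25, v(1.75) = 46.
Sum = Σ Δx_i · v(x_i).
Sum = 30.21875.

30.21875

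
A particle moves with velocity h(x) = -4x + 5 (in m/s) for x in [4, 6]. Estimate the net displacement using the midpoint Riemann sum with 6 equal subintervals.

-30

Δx = (6 − 4)/6 = 1/3.
Midpoints: 25/6, 4.5, 29/6, 31/6, 5.5, 35/6.
h(25/6) = -35/3, h(4.5) = -13, h(29/6) = -43/3, h(31/6) = -47/3, h(5.5) = -17, h(35/6) = -55/3.
Sum = Δx · [h(25/6) + h(4.5) + h(29/6) + ...].
Sum = -30.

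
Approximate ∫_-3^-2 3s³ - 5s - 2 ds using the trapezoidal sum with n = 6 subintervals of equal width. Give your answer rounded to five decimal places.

Δs = (-2 − (-3))/6 = 1/6.
f(-3) = -68, f(-17/6) = -4037/72, f(-8/3) = -410/9, f(-2.5) = -36.375, f(-7/3) = -256/9, f(-13/6) = -1561/72, f(-2) = -16.
T_6 = (Δs/2)·[f(s_0) + 2f(s_1) + ... + 2f(s_{5}) + f(s_6)].
Sum ≈ -38.35417.

-38.35417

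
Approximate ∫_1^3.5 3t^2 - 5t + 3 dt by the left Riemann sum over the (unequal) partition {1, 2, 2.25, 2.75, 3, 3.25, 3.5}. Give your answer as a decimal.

Subinterval widths: 1, 0.25, 0.5, 0.25, 0.25, 0.25.
Left endpoints: 1, 2, 2.25, 2.75, 3, 3.25.
f(1) = 1, f(2) = 5, f(2.25) = 6.9375, f(2.75) = 11.9375, f(3) = 15, f(3.25) = 18.4375.
Sum = Σ Δt_i · f(t_i).
Sum = 17.0625.

17.0625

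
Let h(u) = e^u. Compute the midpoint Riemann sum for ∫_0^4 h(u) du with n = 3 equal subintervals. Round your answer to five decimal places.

49.82455

Δu = (4 − 0)/3 = 4/3.
Midpoints: 2/3, 2, 10/3.
h(2/3) ≈ 1.94773, h(2) ≈ 7.38906, h(10/3) ≈ 28.03162.
Sum = Δu · [h(2/3) + h(2) + h(10/3)].
Sum ≈ 49.82455.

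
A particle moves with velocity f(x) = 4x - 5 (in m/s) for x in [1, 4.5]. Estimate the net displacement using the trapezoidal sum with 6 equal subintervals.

Δx = (4.5 − 1)/6 = 7/12.
f(1) = -1, f(19/12) = 4/3, f(13/6) = 11/3, f(2.75) = 6, f(10/3) = 25/3, f(47/12) = 32/3, f(4.5) = 13.
T_6 = (Δx/2)·[f(x_0) + 2f(x_1) + ... + 2f(x_{5}) + f(x_6)].
Sum = 21.

21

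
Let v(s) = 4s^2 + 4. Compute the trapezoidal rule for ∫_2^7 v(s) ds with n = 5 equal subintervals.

Δs = (7 − 2)/5 = 1.
v(2) = 20, v(3) = 40, v(4) = 68, v(5) = 104, v(6) = 148, v(7) = 200.
T_5 = (Δs/2)·[v(s_0) + 2v(s_1) + ... + 2v(s_{4}) + v(s_5)].
Sum = 470.

470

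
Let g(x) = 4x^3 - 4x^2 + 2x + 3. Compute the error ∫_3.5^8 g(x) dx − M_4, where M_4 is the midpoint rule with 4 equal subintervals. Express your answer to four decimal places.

Exact integral: ∫_3.5^8 g(x) dx = 3385.6875.
M_4 ≈ 3354.837891.
Error ≈ 3385.6875 − 3354.837891 ≈ 30.8496.

30.8496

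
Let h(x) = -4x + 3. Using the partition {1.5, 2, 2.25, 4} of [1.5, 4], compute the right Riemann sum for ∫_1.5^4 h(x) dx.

-26.75

Subinterval widths: 0.5, 0.25, 1.75.
Right endpoints: 2, 2.25, 4.
h(2) = -5, h(2.25) = -6, h(4) = -13.
Sum = Σ Δx_i · h(x_i).
Sum = -26.75.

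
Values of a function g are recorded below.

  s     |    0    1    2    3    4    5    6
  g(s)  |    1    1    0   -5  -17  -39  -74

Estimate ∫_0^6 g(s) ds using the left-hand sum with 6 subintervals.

-59

Δs = 1.
Sum = 1·[1 + 1 + 0 + (-5) + (-17) + (-39)] = -59.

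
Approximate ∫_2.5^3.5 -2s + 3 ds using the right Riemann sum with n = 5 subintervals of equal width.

Δs = (3.5 − 2.5)/5 = 0.2.
Right endpoints: 2.7, 2.9, 3.1, 3.3, 3.5.
f(2.7) = -2.4, f(2.9) = -2.8, f(3.1) = -3.2, f(3.3) = -3.6, f(3.5) = -4.
Sum = Δs · [f(2.7) + f(2.9) + f(3.1) + f(3.3) + f(3.5)].
Sum = -3.2.

-3.2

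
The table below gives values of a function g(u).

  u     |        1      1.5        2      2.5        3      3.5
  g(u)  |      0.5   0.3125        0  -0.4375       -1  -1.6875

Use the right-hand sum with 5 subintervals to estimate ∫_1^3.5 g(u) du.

Δu = 0.5.
Sum = 0.5·[0.3125 + 0 + (-0.4375) + (-1) + (-1.6875)] = -1.40625.

-1.40625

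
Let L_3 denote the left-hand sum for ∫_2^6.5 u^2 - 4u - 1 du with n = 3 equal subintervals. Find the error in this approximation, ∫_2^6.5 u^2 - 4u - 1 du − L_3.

13.5

Exact integral: ∫_2^6.5 f(u) du = 7.875.
L_3 = -5.625.
Error = 7.875 − (-5.625) = 13.5.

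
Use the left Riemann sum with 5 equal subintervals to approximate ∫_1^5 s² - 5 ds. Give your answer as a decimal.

12.16

Δs = (5 − 1)/5 = 0.8.
Left endpoints: 1, 1.8, 2.6, 3.4, 4.2.
f(1) = -4, f(1.8) = -1.76, f(2.6) = 1.76, f(3.4) = 6.56, f(4.2) = 12.64.
Sum = Δs · [f(1) + f(1.8) + f(2.6) + f(3.4) + f(4.2)].
Sum = 12.16.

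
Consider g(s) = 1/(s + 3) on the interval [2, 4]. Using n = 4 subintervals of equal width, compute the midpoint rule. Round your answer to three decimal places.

0.336

Δs = (4 − 2)/4 = 0.5.
Midpoints: 2.25, 2.75, 3.25, 3.75.
g(2.25) = 4/21, g(2.75) = 4/23, g(3.25) = 0.16, g(3.75) = 4/27.
Sum = Δs · [g(2.25) + g(2.75) + g(3.25) + g(3.75)].
Sum ≈ 0.336.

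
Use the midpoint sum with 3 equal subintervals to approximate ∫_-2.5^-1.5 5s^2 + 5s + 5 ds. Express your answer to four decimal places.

Δs = (-1.5 − (-2.5))/3 = 1/3.
Midpoints: -7/3, -2, -5/3.
f(-7/3) = 185/9, f(-2) = 15, f(-5/3) = 95/9.
Sum = Δs · [f(-7/3) + f(-2) + f(-5/3)].
Sum ≈ 15.3704.

15.3704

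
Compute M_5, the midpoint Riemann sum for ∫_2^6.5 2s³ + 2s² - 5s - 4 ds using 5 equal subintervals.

940.303125

Δs = (6.5 − 2)/5 = 0.9.
Midpoints: 2.45, 3.35, 4.25, 5.15, 6.05.
f(2.45) = 25.16725, f(3.35) = 76.88575, f(4.25) = 164.40625, f(5.15) = 296.47675, f(6.05) = 481.84525.
Sum = Δs · [f(2.45) + f(3.35) + f(4.25) + f(5.15) + f(6.05)].
Sum = 940.303125.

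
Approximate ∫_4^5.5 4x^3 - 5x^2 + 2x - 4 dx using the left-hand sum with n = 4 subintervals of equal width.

Δx = (5.5 − 4)/4 = 0.375.
Left endpoints: 4, 4.375, 4.75, 5.125.
f(4) = 180, f(4.375) = 244.0078125, f(4.75) = 321.375, f(5.125) = 413.3671875.
Sum = Δx · [f(4) + f(4.375) + f(4.75) + f(5.125)].
Sum = 434.53125.

434.53125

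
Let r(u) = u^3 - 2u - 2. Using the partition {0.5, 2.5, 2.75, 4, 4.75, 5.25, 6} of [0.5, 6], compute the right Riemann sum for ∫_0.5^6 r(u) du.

Subinterval widths: 2, 0.25, 1.25, 0.75, 0.5, 0.75.
Right endpoints: 2.5, 2.75, 4, 4.75, 5.25, 6.
r(2.5) = 8.625, r(2.75) = 13.296875, r(4) = 54, r(4.75) = 95.671875, r(5.25) = 132.203125, r(6) = 202.
Sum = Σ Δu_i · r(u_i).
Sum = 377.4296875.

377.4296875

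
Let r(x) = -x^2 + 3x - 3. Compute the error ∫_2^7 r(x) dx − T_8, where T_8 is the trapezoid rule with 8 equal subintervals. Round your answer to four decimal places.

0.3255

Exact integral: ∫_2^7 r(x) dx ≈ -59.166667.
T_8 = -59.4921875.
Error ≈ -59.166667 − (-59.4921875) ≈ 0.3255.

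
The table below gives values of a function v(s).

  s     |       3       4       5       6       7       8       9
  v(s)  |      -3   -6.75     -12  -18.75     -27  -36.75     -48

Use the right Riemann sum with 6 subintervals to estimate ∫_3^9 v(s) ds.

Δs = 1.
Sum = 1·[(-6.75) + (-12) + (-18.75) + (-27) + (-36.75) + (-48)] = -149.25.

-149.25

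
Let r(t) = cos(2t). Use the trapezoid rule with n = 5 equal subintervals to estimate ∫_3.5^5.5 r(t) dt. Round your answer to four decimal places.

Δt = (5.5 − 3.5)/5 = 0.4.
r(3.5) ≈ 0.7539, r(3.9) ≈ 0.0540, r(4.3) ≈ -0.6787, r(4.7) ≈ -0.9997, r(5.1) ≈ -0.7143, r(5.5) ≈ 0.0044.
T_5 = (Δt/2)·[r(t_0) + 2r(t_1) + ... + 2r(t_{4}) + r(t_5)].
Sum ≈ -0.7838.

-0.7838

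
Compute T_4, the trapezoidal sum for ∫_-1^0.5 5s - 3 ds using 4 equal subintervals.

-6.375

Δs = (0.5 − (-1))/4 = 0.375.
f(-1) = -8, f(-0.625) = -6.125, f(-0.25) = -4.25, f(0.125) = -2.375, f(0.5) = -0.5.
T_4 = (Δs/2)·[f(s_0) + 2f(s_1) + 2f(s_2) + 2f(s_3) + f(s_4)].
Sum = -6.375.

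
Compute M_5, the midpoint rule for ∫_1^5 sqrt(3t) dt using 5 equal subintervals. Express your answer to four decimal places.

11.7677

Δt = (5 − 1)/5 = 0.8.
Midpoints: 1.4, 2.2, 3, 3.8, 4.6.
f(1.4) ≈ 2.0494, f(2.2) ≈ 2.5690, f(3) ≈ 3.0000, f(3.8) ≈ 3.3764, f(4.6) ≈ 3.7148.
Sum = Δt · [f(1.4) + f(2.2) + f(3) + f(3.8) + f(4.6)].
Sum ≈ 11.7677.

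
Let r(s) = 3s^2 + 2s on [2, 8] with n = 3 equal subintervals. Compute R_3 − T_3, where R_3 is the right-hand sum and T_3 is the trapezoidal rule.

R_3 = 768.
T_3 = 576.
R_3 − T_3 = 192.

192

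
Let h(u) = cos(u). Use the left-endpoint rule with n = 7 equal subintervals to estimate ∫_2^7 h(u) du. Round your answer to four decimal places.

Δu = (7 − 2)/7 = 5/7.
Left endpoints: 2, 19/7, 24/7, 29/7, 34/7, 39/7, 44/7.
h(2) ≈ -0.4161, h(19/7) ≈ -0.9101, h(24/7) ≈ -0.9591, h(29/7) ≈ -0.5392, h(34/7) ≈ 0.1442, h(39/7) ≈ 0.7572, h(44/7) ≈ 1.0000.
Sum = Δu · [h(2) + h(19/7) + h(24/7) + ...].
Sum ≈ -0.6594.

-0.6594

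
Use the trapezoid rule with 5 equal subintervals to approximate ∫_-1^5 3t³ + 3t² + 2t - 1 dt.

Δt = (5 − (-1))/5 = 1.2.
f(-1) = -3, f(0.2) = -0.456, f(1.4) = 15.912, f(2.6) = 77.208, f(3.8) = 214.536, f(5) = 459.
T_5 = (Δt/2)·[f(t_0) + 2f(t_1) + ... + 2f(t_{4}) + f(t_5)].
Sum = 642.24.

642.24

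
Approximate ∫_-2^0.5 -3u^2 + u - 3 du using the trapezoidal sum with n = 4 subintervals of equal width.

Δu = (0.5 − (-2))/4 = 0.625.
f(-2) = -17, f(-1.375) = -10.046875, f(-0.75) = -5.4375, f(-0.125) = -3.171875, f(0.5) = -3.25.
T_4 = (Δu/2)·[f(u_0) + 2f(u_1) + 2f(u_2) + 2f(u_3) + f(u_4)].
Sum = -17.98828125.

-17.98828125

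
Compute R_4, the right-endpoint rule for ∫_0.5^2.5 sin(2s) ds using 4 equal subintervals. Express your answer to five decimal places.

Δs = (2.5 − 0.5)/4 = 0.5.
Right endpoints: 1, 1.5, 2, 2.5.
f(1) ≈ 0.90930, f(1.5) ≈ 0.14112, f(2) ≈ -0.75680, f(2.5) ≈ -0.95892.
Sum = Δs · [f(1) + f(1.5) + f(2) + f(2.5)].
Sum ≈ -0.33265.

-0.33265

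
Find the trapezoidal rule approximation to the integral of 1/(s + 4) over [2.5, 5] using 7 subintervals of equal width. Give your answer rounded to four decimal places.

0.3255

Δs = (5 − 2.5)/7 = 5/14.
f(2.5) = 2/13, f(20/7) = 7/48, f(45/14) = 14/101, f(25/7) = 7/53, f(55/14) = 14/111, f(30/7) = 7/58, f(65/14) = 14/121, f(5) = 1/9.
T_7 = (Δs/2)·[f(s_0) + 2f(s_1) + ... + 2f(s_{6}) + f(s_7)].
Sum ≈ 0.3255.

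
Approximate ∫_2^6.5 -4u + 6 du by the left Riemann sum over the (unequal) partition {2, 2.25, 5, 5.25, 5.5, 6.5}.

-32

Subinterval widths: 0.25, 2.75, 0.25, 0.25, 1.
Left endpoints: 2, 2.25, 5, 5.25, 5.5.
f(2) = -2, f(2.25) = -3, f(5) = -14, f(5.25) = -15, f(5.5) = -16.
Sum = Σ Δu_i · f(u_i).
Sum = -32.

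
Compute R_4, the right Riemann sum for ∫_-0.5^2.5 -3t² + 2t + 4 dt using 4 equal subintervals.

Δt = (2.5 − (-0.5))/4 = 0.75.
Right endpoints: 0.25, 1, 1.75, 2.5.
f(0.25) = 4.3125, f(1) = 3, f(1.75) = -1.6875, f(2.5) = -9.75.
Sum = Δt · [f(0.25) + f(1) + f(1.75) + f(2.5)].
Sum = -3.09375.

-3.09375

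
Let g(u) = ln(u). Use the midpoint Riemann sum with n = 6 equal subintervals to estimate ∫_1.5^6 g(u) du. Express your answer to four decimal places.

5.6539

Δu = (6 − 1.5)/6 = 0.75.
Midpoints: 1.875, 2.625, 3.375, 4.125, 4.875, 5.625.
g(1.875) ≈ 0.6286, g(2.625) ≈ 0.9651, g(3.375) ≈ 1.2164, g(4.125) ≈ 1.4171, g(4.875) ≈ 1.5841, g(5.625) ≈ 1.7272.
Sum = Δu · [g(1.875) + g(2.625) + g(3.375) + ...].
Sum ≈ 5.6539.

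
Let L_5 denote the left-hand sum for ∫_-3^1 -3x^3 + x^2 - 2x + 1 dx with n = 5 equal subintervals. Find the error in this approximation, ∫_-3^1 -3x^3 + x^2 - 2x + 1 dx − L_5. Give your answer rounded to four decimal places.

Exact integral: ∫_-3^1 f(x) dx ≈ 81.333333.
L_5 = 125.6.
Error ≈ 81.333333 − 125.6 ≈ -44.2667.

-44.2667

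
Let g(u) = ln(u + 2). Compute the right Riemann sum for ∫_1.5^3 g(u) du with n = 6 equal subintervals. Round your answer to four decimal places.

Δu = (3 − 1.5)/6 = 0.25.
Right endpoints: 1.75, 2, 2.25, 2.5, 2.75, 3.
g(1.75) ≈ 1.3218, g(2) ≈ 1.3863, g(2.25) ≈ 1.4469, g(2.5) ≈ 1.5041, g(2.75) ≈ 1.5581, g(3) ≈ 1.6094.
Sum = Δu · [g(1.75) + g(2) + g(2.25) + ...].
Sum ≈ 2.2067.

2.2067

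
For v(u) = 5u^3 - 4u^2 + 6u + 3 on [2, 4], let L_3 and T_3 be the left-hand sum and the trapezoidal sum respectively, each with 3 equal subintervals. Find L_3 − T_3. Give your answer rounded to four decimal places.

-81.3333

L_3 ≈ 192.074074.
T_3 ≈ 273.407407.
L_3 − T_3 ≈ -81.3333.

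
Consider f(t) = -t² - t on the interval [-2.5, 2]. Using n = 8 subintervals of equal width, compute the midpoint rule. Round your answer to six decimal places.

-6.631348

Δt = (2 − (-2.5))/8 = 0.5625.
Midpoints: -2.21875, -1.65625, -1.09375, -0.53125, 0.03125, 0.59375, 1.15625, 1.71875.
f(-2.21875) = -2769/1024, f(-1.65625) = -1113/1024, f(-1.09375) = -105/1024, f(-0.53125) = 255/1024, f(0.03125) = -33/1024, f(0.59375) = -969/1024, f(1.15625) = -2553/1024, f(1.71875) = -4785/1024.
Sum = Δt · [f(-2.21875) + f(-1.65625) + f(-1.09375) + ...].
Sum ≈ -6.631348.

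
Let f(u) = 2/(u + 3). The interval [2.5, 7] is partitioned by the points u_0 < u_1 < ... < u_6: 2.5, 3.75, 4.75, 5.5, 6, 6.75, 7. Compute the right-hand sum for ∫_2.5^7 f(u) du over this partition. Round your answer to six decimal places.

Subinterval widths: 1.25, 1, 0.75, 0.5, 0.75, 0.25.
Right endpoints: 3.75, 4.75, 5.5, 6, 6.75, 7.
f(3.75) = 8/27, f(4.75) = 8/31, f(5.5) = 4/17, f(6) = 2/9, f(6.75) = 8/39, f(7) = 0.2.
Sum = Σ Δu_i · f(u_i).
Sum ≈ 1.119863.

1.119863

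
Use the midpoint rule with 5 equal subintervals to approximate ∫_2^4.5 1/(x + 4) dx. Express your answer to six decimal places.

Δx = (4.5 − 2)/5 = 0.5.
Midpoints: 2.25, 2.75, 3.25, 3.75, 4.25.
f(2.25) = 0.16, f(2.75) = 4/27, f(3.25) = 4/29, f(3.75) = 4/31, f(4.25) = 4/33.
Sum = Δx · [f(2.25) + f(2.75) + f(3.25) + f(3.75) + f(4.25)].
Sum ≈ 0.348162.

0.348162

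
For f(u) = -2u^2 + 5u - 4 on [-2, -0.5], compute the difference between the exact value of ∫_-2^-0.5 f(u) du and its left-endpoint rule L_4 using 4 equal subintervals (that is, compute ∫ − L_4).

Exact integral: ∫_-2^-0.5 f(u) du = -20.625.
L_4 = -23.5078125.
Error = -20.625 − (-23.5078125) = 2.8828125.

2.8828125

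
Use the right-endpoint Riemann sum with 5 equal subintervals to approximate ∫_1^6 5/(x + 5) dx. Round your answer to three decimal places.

Δx = (6 − 1)/5 = 1.
Right endpoints: 2, 3, 4, 5, 6.
f(2) = 5/7, f(3) = 0.625, f(4) = 5/9, f(5) = 0.5, f(6) = 5/11.
Sum = Δx · [f(2) + f(3) + f(4) + f(5) + f(6)].
Sum ≈ 2.849.

2.849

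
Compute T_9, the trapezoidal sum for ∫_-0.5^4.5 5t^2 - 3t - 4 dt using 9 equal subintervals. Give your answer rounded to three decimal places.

Δt = (4.5 − (-0.5))/9 = 5/9.
f(-0.5) = -1.25, f(1/18) = -1345/324, f(11/18) = -1285/324, f(7/6) = -25/36, f(31/18) = 1835/324, f(41/18) = 4895/324, f(17/6) = 995/36, f(61/18) = 14015/324, f(71/18) = 20075/324, f(4.5) = 83.75.
T_9 = (Δt/2)·[f(t_0) + 2f(t_1) + ... + 2f(t_{8}) + f(t_9)].
Sum ≈ 103.369.

103.369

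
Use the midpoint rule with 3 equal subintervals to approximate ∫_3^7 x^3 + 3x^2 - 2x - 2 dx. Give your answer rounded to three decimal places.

837.333

Δx = (7 − 3)/3 = 4/3.
Midpoints: 11/3, 5, 19/3.
f(11/3) = 2168/27, f(5) = 188, f(19/3) = 9712/27.
Sum = Δx · [f(11/3) + f(5) + f(19/3)].
Sum ≈ 837.333.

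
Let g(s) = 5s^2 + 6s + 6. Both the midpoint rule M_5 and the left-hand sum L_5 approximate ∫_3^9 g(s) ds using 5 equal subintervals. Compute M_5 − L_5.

226.8

M_5 = 1418.4.
L_5 = 1191.6.
M_5 − L_5 = 226.8.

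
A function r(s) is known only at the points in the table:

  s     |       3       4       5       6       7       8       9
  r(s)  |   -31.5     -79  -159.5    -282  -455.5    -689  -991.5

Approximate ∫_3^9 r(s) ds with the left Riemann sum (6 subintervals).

Δs = 1.
Sum = 1·[(-31.5) + (-79) + (-159.5) + (-282) + (-455.5) + (-689)] = -1696.5.

-1696.5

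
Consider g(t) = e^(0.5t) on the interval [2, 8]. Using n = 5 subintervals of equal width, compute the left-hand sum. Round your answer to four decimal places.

75.7261

Δt = (8 − 2)/5 = 1.2.
Left endpoints: 2, 3.2, 4.4, 5.6, 6.8.
g(2) ≈ 2.7183, g(3.2) ≈ 4.9530, g(4.4) ≈ 9.0250, g(5.6) ≈ 16.4446, g(6.8) ≈ 29.9641.
Sum = Δt · [g(2) + g(3.2) + g(4.4) + g(5.6) + g(6.8)].
Sum ≈ 75.7261.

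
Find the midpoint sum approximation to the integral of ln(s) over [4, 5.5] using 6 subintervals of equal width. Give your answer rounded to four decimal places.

Δs = (5.5 − 4)/6 = 0.25.
Midpoints: 4.125, 4.375, 4.625, 4.875, 5.125, 5.375.
f(4.125) ≈ 1.4171, f(4.375) ≈ 1.4759, f(4.625) ≈ 1.5315, f(4.875) ≈ 1.5841, f(5.125) ≈ 1.6341, f(5.375) ≈ 1.6818.
Sum = Δs · [f(4.125) + f(4.375) + f(4.625) + ...].
Sum ≈ 2.3311.

2.3311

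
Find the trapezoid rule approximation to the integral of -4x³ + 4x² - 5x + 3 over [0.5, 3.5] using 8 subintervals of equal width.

-115.40625

Δx = (3.5 − 0.5)/8 = 0.375.
f(0.5) = 1, f(0.875) = -0.9921875, f(1.25) = -4.8125, f(1.625) = -11.7265625, f(2) = -23, f(2.375) = -39.8984375, f(2.75) = -63.6875, f(3.125) = -95.6328125, f(3.5) = -137.
T_8 = (Δx/2)·[f(x_0) + 2f(x_1) + ... + 2f(x_{7}) + f(x_8)].
Sum = -115.40625.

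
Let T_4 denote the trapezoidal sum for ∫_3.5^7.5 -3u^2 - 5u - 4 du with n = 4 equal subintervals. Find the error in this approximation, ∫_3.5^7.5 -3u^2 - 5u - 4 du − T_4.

2

Exact integral: ∫_3.5^7.5 f(u) du = -505.
T_4 = -507.
Error = -505 − (-507) = 2.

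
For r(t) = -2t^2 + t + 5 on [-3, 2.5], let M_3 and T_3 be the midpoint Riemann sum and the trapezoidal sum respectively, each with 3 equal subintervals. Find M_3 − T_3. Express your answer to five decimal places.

M_3 ≈ 0.7893519.
T_3 ≈ -8.4537037.
M_3 − T_3 ≈ 9.24306.

9.24306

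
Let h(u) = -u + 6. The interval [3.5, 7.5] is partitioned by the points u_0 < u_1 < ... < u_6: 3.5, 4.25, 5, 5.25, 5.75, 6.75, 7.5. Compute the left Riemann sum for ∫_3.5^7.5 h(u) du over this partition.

Subinterval widths: 0.75, 0.75, 0.25, 0.5, 1, 0.75.
Left endpoints: 3.5, 4.25, 5, 5.25, 5.75, 6.75.
h(3.5) = 2.5, h(4.25) = 1.75, h(5) = 1, h(5.25) = 0.75, h(5.75) = 0.25, h(6.75) = -0.75.
Sum = Σ Δu_i · h(u_i).
Sum = 3.5.

3.5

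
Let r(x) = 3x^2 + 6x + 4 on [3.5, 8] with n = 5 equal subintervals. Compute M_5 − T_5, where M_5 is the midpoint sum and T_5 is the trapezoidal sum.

M_5 = 641.46375.
T_5 = 644.1975.
M_5 − T_5 = -2.73375.

-2.73375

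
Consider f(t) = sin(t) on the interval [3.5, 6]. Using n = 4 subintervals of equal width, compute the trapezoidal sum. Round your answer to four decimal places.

Δt = (6 − 3.5)/4 = 0.625.
f(3.5) ≈ -0.3508, f(4.125) ≈ -0.8324, f(4.75) ≈ -0.9993, f(5.375) ≈ -0.7884, f(6) ≈ -0.2794.
T_4 = (Δt/2)·[f(t_0) + 2f(t_1) + 2f(t_2) + 2f(t_3) + f(t_4)].
Sum ≈ -1.8345.

-1.8345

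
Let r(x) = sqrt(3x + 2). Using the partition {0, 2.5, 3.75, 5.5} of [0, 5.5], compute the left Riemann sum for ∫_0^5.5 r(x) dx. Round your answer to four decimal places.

13.7584

Subinterval widths: 2.5, 1.25, 1.75.
Left endpoints: 0, 2.5, 3.75.
r(0) ≈ 1.4142, r(2.5) ≈ 3.0822, r(3.75) ≈ 3.6401.
Sum = Σ Δx_i · r(x_i).
Sum ≈ 13.7584.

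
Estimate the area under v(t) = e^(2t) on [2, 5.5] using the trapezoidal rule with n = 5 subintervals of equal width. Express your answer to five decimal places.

34642.54886

Δt = (5.5 − 2)/5 = 0.7.
v(2) ≈ 54.59815, v(2.7) ≈ 221.40642, v(3.4) ≈ 897.84729, v(4.1) ≈ 3640.95031, v(4.8) ≈ 14764.78157, v(5.5) ≈ 59874.14172.
T_5 = (Δt/2)·[v(t_0) + 2v(t_1) + ... + 2v(t_{4}) + v(t_5)].
Sum ≈ 34642.54886.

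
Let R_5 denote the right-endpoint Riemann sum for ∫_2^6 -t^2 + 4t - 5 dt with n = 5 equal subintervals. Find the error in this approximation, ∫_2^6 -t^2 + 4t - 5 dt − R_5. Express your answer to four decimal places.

Exact integral: ∫_2^6 f(t) dt ≈ -25.333333.
R_5 = -32.16.
Error ≈ -25.333333 − (-32.16) ≈ 6.8267.

6.8267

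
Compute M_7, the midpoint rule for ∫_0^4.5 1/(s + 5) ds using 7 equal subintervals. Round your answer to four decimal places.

0.6414

Δs = (4.5 − 0)/7 = 9/14.
Midpoints: 9/28, 27/28, 45/28, 2.25, 81/28, 99/28, 117/28.
f(9/28) = 28/149, f(27/28) = 28/167, f(45/28) = 28/185, f(2.25) = 4/29, f(81/28) = 28/221, f(99/28) = 28/239, f(117/28) = 28/257.
Sum = Δs · [f(9/28) + f(27/28) + f(45/28) + ...].
Sum ≈ 0.6414.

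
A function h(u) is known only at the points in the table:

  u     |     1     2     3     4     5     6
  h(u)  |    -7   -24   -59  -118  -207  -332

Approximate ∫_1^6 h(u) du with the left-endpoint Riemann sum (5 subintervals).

Δu = 1.
Sum = 1·[(-7) + (-24) + (-59) + (-118) + (-207)] = -415.

-415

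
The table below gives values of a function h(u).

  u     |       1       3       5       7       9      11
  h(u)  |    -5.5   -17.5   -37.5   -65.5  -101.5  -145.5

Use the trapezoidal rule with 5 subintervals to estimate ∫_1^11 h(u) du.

Δu = 2.
T_5 = (2/2)·[(-5.5) + 2·(-17.5) + 2·(-37.5) + 2·(-65.5) + 2·(-101.5) + (-145.5)] = -595.

-595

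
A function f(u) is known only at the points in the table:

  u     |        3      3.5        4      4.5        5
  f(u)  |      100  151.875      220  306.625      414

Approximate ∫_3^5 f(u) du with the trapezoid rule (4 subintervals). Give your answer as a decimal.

Δu = 0.5.
T_4 = (0.5/2)·[100 + 2·151.875 + 2·220 + 2·306.625 + 414] = 467.75.

467.75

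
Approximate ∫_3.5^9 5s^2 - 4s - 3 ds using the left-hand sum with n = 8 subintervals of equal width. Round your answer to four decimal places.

881.1064

Δs = (9 − 3.5)/8 = 0.6875.
Left endpoints: 3.5, 4.1875, 4.875, 5.5625, 6.25, 6.9375, 7.625, 8.3125.
f(3.5) = 44.25, f(4.1875) = 67.92578125, f(4.875) = 96.328125, f(5.5625) = 129.45703125, f(6.25) = 167.3125, f(6.9375) = 209.89453125, f(7.625) = 257.203125, f(8.3125) = 309.23828125.
Sum = Δs · [f(3.5) + f(4.1875) + f(4.875) + ...].
Sum ≈ 881.1064.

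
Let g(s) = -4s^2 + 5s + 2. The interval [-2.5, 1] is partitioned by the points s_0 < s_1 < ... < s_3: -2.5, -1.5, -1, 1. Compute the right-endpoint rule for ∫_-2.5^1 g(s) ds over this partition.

-12

Subinterval widths: 1, 0.5, 2.
Right endpoints: -1.5, -1, 1.
g(-1.5) = -14.5, g(-1) = -7, g(1) = 3.
Sum = Σ Δs_i · g(s_i).
Sum = -12.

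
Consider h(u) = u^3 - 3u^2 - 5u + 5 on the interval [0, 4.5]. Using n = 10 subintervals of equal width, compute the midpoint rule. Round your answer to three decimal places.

-17.019

Δu = (4.5 − 0)/10 = 0.45.
Midpoints: 0.225, 0.675, 1.125, 1.575, 2.025, 2.475, 2.925, 3.375, 3.825, 4.275.
h(0.225) = 239009/64000, h(0.675) = 36203/64000, h(1.125) = -1535/512, h(1.575) = -410233/64000, h(2.025) = -583879/64000, h(2.475) = -677821/64000, h(2.925) = -657067/64000, h(3.375) = -3893/512, h(3.825) = -131503/64000, h(4.275) = 443291/64000.
Sum = Δu · [h(0.225) + h(0.675) + h(1.125) + ...].
Sum ≈ -17.019.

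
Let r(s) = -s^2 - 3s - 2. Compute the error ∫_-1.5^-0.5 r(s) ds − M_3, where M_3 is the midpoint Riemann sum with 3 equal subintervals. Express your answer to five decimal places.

Exact integral: ∫_-1.5^-0.5 r(s) ds ≈ -0.0833333.
M_3 ≈ -0.0740741.
Error ≈ -0.0833333 − (-0.0740741) ≈ -0.00926.

-0.00926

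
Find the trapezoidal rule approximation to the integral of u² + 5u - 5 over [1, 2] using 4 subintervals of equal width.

4.84375

Δu = (2 − 1)/4 = 0.25.
f(1) = 1, f(1.25) = 2.8125, f(1.5) = 4.75, f(1.75) = 6.8125, f(2) = 9.
T_4 = (Δu/2)·[f(u_0) + 2f(u_1) + 2f(u_2) + 2f(u_3) + f(u_4)].
Sum = 4.84375.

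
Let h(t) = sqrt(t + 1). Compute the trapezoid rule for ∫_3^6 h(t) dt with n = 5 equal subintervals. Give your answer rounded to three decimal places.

7.012

Δt = (6 − 3)/5 = 0.6.
h(3) ≈ 2.000, h(3.6) ≈ 2.145, h(4.2) ≈ 2.280, h(4.8) ≈ 2.408, h(5.4) ≈ 2.530, h(6) ≈ 2.646.
T_5 = (Δt/2)·[h(t_0) + 2h(t_1) + ... + 2h(t_{4}) + h(t_5)].
Sum ≈ 7.012.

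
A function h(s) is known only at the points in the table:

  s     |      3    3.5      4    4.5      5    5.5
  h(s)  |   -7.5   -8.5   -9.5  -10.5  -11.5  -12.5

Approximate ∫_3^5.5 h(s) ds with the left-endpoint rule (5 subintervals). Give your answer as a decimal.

Δs = 0.5.
Sum = 0.5·[(-7.5) + (-8.5) + (-9.5) + (-10.5) + (-11.5)] = -23.75.

-23.75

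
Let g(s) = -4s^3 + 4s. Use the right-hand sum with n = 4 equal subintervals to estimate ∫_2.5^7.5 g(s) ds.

Δs = (7.5 − 2.5)/4 = 1.25.
Right endpoints: 3.75, 5, 6.25, 7.5.
g(3.75) = -195.9375, g(5) = -480, g(6.25) = -951.5625, g(7.5) = -1657.5.
Sum = Δs · [g(3.75) + g(5) + g(6.25) + g(7.5)].
Sum = -4106.25.

-4106.25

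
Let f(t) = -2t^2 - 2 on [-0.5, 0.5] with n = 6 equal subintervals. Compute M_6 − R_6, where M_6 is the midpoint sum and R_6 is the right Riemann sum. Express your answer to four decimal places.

0.0139

M_6 ≈ -2.162037.
R_6 ≈ -2.175926.
M_6 − R_6 ≈ 0.0139.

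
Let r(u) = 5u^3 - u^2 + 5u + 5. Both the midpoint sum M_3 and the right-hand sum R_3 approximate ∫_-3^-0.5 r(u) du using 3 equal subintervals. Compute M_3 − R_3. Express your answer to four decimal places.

M_3 ≈ -115.562789.
R_3 ≈ -62.546296.
M_3 − R_3 ≈ -53.0165.

-53.0165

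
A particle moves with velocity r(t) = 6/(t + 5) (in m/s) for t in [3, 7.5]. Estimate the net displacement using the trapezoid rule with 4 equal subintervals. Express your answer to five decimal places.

Δt = (7.5 − 3)/4 = 1.125.
r(3) = 0.75, r(4.125) = 48/73, r(5.25) = 24/41, r(6.375) = 48/91, r(7.5) = 0.48.
T_4 = (Δt/2)·[r(t_0) + 2r(t_1) + 2r(t_2) + 2r(t_3) + r(t_4)].
Sum ≈ 2.68354.

2.68354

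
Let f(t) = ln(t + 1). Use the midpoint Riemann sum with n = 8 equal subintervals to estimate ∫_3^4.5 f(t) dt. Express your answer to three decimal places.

Δt = (4.5 − 3)/8 = 0.1875.
Midpoints: 3.09375, 3.28125, 3.46875, 3.65625, 3.84375, 4.03125, 4.21875, 4.40625.
f(3.09375) ≈ 1.409, f(3.28125) ≈ 1.454, f(3.46875) ≈ 1.497, f(3.65625) ≈ 1.538, f(3.84375) ≈ 1.578, f(4.03125) ≈ 1.616, f(4.21875) ≈ 1.652, f(4.40625) ≈ 1.688.
Sum = Δt · [f(3.09375) + f(3.28125) + f(3.46875) + ...].
Sum ≈ 2.331.

2.331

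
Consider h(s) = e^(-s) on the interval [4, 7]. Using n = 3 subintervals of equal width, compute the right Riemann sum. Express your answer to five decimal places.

0.01013

Δs = (7 − 4)/3 = 1.
Right endpoints: 5, 6, 7.
h(5) ≈ 0.00674, h(6) ≈ 0.00248, h(7) ≈ 0.00091.
Sum = Δs · [h(5) + h(6) + h(7)].
Sum ≈ 0.01013.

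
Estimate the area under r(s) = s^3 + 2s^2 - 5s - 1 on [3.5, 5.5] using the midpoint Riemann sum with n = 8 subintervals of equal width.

Δs = (5.5 − 3.5)/8 = 0.25.
Midpoints: 3.625, 3.875, 4.125, 4.375, 4.625, 4.875, 5.125, 5.375.
r(3.625) = 28053/512, r(3.875) = 34735/512, r(4.125) = 42289/512, r(4.375) = 50763/512, r(4.625) = 60205/512, r(4.875) = 70663/512, r(5.125) = 82185/512, r(5.375) = 94819/512.
Sum = Δs · [r(3.625) + r(3.875) + r(4.125) + ...].
Sum = 226.421875.

226.421875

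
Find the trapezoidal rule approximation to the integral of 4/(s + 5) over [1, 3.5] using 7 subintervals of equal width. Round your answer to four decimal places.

Δs = (3.5 − 1)/7 = 5/14.
f(1) = 2/3, f(19/14) = 56/89, f(12/7) = 28/47, f(29/14) = 56/99, f(17/7) = 7/13, f(39/14) = 56/109, f(22/7) = 28/57, f(3.5) = 8/17.
T_7 = (Δs/2)·[f(s_0) + 2f(s_1) + ... + 2f(s_{6}) + f(s_7)].
Sum ≈ 1.3938.

1.3938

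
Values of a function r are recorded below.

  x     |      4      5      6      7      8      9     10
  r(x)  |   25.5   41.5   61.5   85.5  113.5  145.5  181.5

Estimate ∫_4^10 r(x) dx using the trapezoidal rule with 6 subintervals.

Δx = 1.
T_6 = (1/2)·[25.5 + 2·41.5 + 2·61.5 + 2·85.5 + 2·113.5 + 2·145.5 + 181.5] = 551.

551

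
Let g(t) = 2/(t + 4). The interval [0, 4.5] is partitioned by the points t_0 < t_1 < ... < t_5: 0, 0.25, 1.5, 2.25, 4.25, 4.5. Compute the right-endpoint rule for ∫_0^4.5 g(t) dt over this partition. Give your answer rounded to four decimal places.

Subinterval widths: 0.25, 1.25, 0.75, 2, 0.25.
Right endpoints: 0.25, 1.5, 2.25, 4.25, 4.5.
g(0.25) = 8/17, g(1.5) = 4/11, g(2.25) = 0.32, g(4.25) = 8/33, g(4.5) = 4/17.
Sum = Σ Δt_i · g(t_i).
Sum ≈ 1.3559.

1.3559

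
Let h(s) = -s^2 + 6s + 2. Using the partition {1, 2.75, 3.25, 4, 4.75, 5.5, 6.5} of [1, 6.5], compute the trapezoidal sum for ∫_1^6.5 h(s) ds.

Subinterval widths: 1.75, 0.5, 0.75, 0.75, 0.75, 1.
h(1) = 7, h(2.75) = 10.9375, h(3.25) = 10.9375, h(4) = 10, h(4.75) = 7.9375, h(5.5) = 4.75, h(6.5) = -1.25.
On each subinterval the trapezoid contributes (Δs_i/2)·[h(s_{i-1}) + h(s_i)].
Sum = 42.25.

42.25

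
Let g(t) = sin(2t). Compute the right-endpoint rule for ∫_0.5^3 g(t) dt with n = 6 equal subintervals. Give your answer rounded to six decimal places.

Δt = (3 − 0.5)/6 = 5/12.
Right endpoints: 11/12, 4/3, 1.75, 13/6, 31/12, 3.
g(11/12) ≈ 0.965735, g(4/3) ≈ 0.457273, g(1.75) ≈ -0.350783, g(13/6) ≈ -0.929015, g(31/12) ≈ -0.898578, g(3) ≈ -0.279415.
Sum = Δt · [g(11/12) + g(4/3) + g(1.75) + ...].
Sum ≈ -0.431160.

-0.431160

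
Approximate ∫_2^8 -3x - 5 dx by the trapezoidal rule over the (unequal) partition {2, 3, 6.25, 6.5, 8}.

Subinterval widths: 1, 3.25, 0.25, 1.5.
f(2) = -11, f(3) = -14, f(6.25) = -23.75, f(6.5) = -24.5, f(8) = -29.
On each subinterval the trapezoid contributes (Δx_i/2)·[f(x_{i-1}) + f(x_i)].
Sum = -120.

-120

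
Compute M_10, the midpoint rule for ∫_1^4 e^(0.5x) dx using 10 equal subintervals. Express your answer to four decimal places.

Δx = (4 − 1)/10 = 0.3.
Midpoints: 1.15, 1.45, 1.75, 2.05, 2.35, 2.65, 2.95, 3.25, 3.55, 3.85.
f(1.15) ≈ 1.7771, f(1.45) ≈ 2.0647, f(1.75) ≈ 2.3989, f(2.05) ≈ 2.7871, f(2.35) ≈ 3.2381, f(2.65) ≈ 3.7622, f(2.95) ≈ 4.3710, f(3.25) ≈ 5.0784, f(3.55) ≈ 5.9003, f(3.85) ≈ 6.8551.
Sum = Δx · [f(1.15) + f(1.45) + f(1.75) + ...].
Sum ≈ 11.4699.

11.4699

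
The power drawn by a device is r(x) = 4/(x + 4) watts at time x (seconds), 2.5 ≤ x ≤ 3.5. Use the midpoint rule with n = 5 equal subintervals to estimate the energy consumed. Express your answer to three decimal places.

0.572

Δx = (3.5 − 2.5)/5 = 0.2.
Midpoints: 2.6, 2.8, 3, 3.2, 3.4.
r(2.6) = 20/33, r(2.8) = 10/17, r(3) = 4/7, r(3.2) = 5/9, r(3.4) = 20/37.
Sum = Δx · [r(2.6) + r(2.8) + r(3) + r(3.2) + r(3.4)].
Sum ≈ 0.572.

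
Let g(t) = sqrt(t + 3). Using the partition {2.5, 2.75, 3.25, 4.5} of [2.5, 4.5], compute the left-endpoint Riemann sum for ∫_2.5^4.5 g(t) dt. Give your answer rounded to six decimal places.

4.910260

Subinterval widths: 0.25, 0.5, 1.25.
Left endpoints: 2.5, 2.75, 3.25.
g(2.5) ≈ 2.345208, g(2.75) ≈ 2.397916, g(3.25) ≈ 2.500000.
Sum = Σ Δt_i · g(t_i).
Sum ≈ 4.910260.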